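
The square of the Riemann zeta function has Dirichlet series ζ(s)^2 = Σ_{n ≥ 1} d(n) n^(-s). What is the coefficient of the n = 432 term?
d(432) = 20

ζ(s)^2 = (Σ 1/m^s)(Σ 1/k^s). The coefficient of 1/n^s in the product is the number of ordered pairs (m, k) with mk = n, which equals d(n). For n = 432, divisors are [1, 2, 3, 4, 6, 8, 9, 12, 16, 18, 24, 27, 36, 48, 54, 72, 108, 144, 216, 432], so d(432) = 20.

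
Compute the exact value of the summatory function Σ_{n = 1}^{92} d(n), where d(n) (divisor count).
Σ_{n ≤ 92} d(n) = 435

Compute d(n) for each 1 ≤ n ≤ 92: d(1) = 1, d(2) = 2, d(3) = 2, d(4) = 3, d(5) = 2, d(6) = 4, d(7) = 2, d(8) = 4, d(9) = 3, d(10) = 4, d(11) = 2, d(12) = 6, d(13) = 2, d(14) = 4, d(15) = 4, d(16) = 5, d(17) = 2, d(18) = 6, d(19) = 2, d(20) = 6, d(21) = 4, d(22) = 4, d(23) = 2, d(24) = 8, d(25) = 3, d(26) = 4, d(27) = 4, d(28) = 6, d(29) = 2, d(30) = 8, d(31) = 2, d(32) = 6, d(33) = 4, d(34) = 4, d(35) = 4, d(36) = 9, d(37) = 2, d(38) = 4, d(39) = 4, d(40) = 8, d(41) = 2, d(42) = 8, d(43) = 2, d(44) = 6, d(45) = 6, d(46) = 4, d(47) = 2, d(48) = 10, d(49) = 3, d(50) = 6, d(51) = 4, d(52) = 6, d(53) = 2, d(54) = 8, d(55) = 4, d(56) = 8, d(57) = 4, d(58) = 4, d(59) = 2, d(60) = 12, d(61) = 2, d(62) = 4, d(63) = 6, d(64) = 7, d(65) = 4, d(66) = 8, d(67) = 2, d(68) = 6, d(69) = 4, d(70) = 8, d(71) = 2, d(72) = 12, d(73) = 2, d(74) = 4, d(75) = 6, d(76) = 6, d(77) = 4, d(78) = 8, d(79) = 2, d(80) = 10, d(81) = 5, d(82) = 4, d(83) = 2, d(84) = 12, d(85) = 4, d(86) = 4, d(87) = 4, d(88) = 8, d(89) = 2, d(90) = 12, d(91) = 4, d(92) = 6. Summing all 92 values: 435. (Dirichlet's divisor formula: Σ_{n ≤ x} d(n) = x ln(x) + (2γ − 1) x + O(√x). For x = 92, the asymptotic estimate is ≈ 430.21.)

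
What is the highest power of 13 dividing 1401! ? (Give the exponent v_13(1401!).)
v_13(1401!) = 115

Legendre's formula: v_p(n!) = Σ_{k ≥ 1} ⌊n / p^k⌋. For p = 13, n = 1401, the terms are:
  ⌊1401/13^1⌋ = ⌊1401/13⌋ = 107
  ⌊1401/13^2⌋ = ⌊1401/169⌋ = 8
(the next term ⌊1401/13^3⌋ = 0, terminating the sum). Summing: v_13(1401!) = 107 + 8 = 115.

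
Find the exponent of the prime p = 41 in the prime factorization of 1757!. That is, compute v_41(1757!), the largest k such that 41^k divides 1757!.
v_41(1757!) = 43

Legendre's formula: v_p(n!) = Σ_{k ≥ 1} ⌊n / p^k⌋. For p = 41, n = 1757, the terms are:
  ⌊1757/41^1⌋ = ⌊1757/41⌋ = 42
  ⌊1757/41^2⌋ = ⌊1757/1681⌋ = 1
(the next term ⌊1757/41^3⌋ = 0, terminating the sum). Summing: v_41(1757!) = 42 + 1 = 43.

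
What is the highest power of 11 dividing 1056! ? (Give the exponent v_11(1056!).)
v_11(1056!) = 104

Legendre's formula: v_p(n!) = Σ_{k ≥ 1} ⌊n / p^k⌋. For p = 11, n = 1056, the terms are:
  ⌊1056/11^1⌋ = ⌊1056/11⌋ = 96
  ⌊1056/11^2⌋ = ⌊1056/121⌋ = 8
(the next term ⌊1056/11^3⌋ = 0, terminating the sum). Summing: v_11(1056!) = 96 + 8 = 104.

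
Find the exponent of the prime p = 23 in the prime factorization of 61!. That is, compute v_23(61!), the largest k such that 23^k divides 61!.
v_23(61!) = 2

Legendre's formula: v_p(n!) = Σ_{k ≥ 1} ⌊n / p^k⌋. For p = 23, n = 61, the terms are:
  ⌊61/23^1⌋ = ⌊61/23⌋ = 2
(the next term ⌊61/23^2⌋ = 0, terminating the sum). Summing: v_23(61!) = 2 = 2.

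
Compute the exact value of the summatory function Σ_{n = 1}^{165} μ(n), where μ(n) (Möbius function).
Σ_{n ≤ 165} μ(n) = -1

Compute μ(n) for each 1 ≤ n ≤ 165: μ(1) = 1, μ(2) = -1, μ(3) = -1, μ(4) = 0, μ(5) = -1, μ(6) = 1, μ(7) = -1, μ(8) = 0, μ(9) = 0, μ(10) = 1, μ(11) = -1, μ(12) = 0, μ(13) = -1, μ(14) = 1, μ(15) = 1, μ(16) = 0, μ(17) = -1, μ(18) = 0, μ(19) = -1, μ(20) = 0, μ(21) = 1, μ(22) = 1, μ(23) = -1, μ(24) = 0, μ(25) = 0, μ(26) = 1, μ(27) = 0, μ(28) = 0, μ(29) = -1, μ(30) = -1, μ(31) = -1, μ(32) = 0, μ(33) = 1, μ(34) = 1, μ(35) = 1, μ(36) = 0, μ(37) = -1, μ(38) = 1, μ(39) = 1, μ(40) = 0, μ(41) = -1, μ(42) = -1, μ(43) = -1, μ(44) = 0, μ(45) = 0, μ(46) = 1, μ(47) = -1, μ(48) = 0, μ(49) = 0, μ(50) = 0, μ(51) = 1, μ(52) = 0, μ(53) = -1, μ(54) = 0, μ(55) = 1, μ(56) = 0, μ(57) = 1, μ(58) = 1, μ(59) = -1, μ(60) = 0, μ(61) = -1, μ(62) = 1, μ(63) = 0, μ(64) = 0, μ(65) = 1, μ(66) = -1, μ(67) = -1, μ(68) = 0, μ(69) = 1, μ(70) = -1, μ(71) = -1, μ(72) = 0, μ(73) = -1, μ(74) = 1, μ(75) = 0, μ(76) = 0, μ(77) = 1, μ(78) = -1, μ(79) = -1, μ(80) = 0, μ(81) = 0, μ(82) = 1, μ(83) = -1, μ(84) = 0, μ(85) = 1, μ(86) = 1, μ(87) = 1, μ(88) = 0, μ(89) = -1, μ(90) = 0, μ(91) = 1, μ(92) = 0, μ(93) = 1, μ(94) = 1, μ(95) = 1, μ(96) = 0, μ(97) = -1, μ(98) = 0, μ(99) = 0, μ(100) = 0, μ(101) = -1, μ(102) = -1, μ(103) = -1, μ(104) = 0, μ(105) = -1, μ(106) = 1, μ(107) = -1, μ(108) = 0, μ(109) = -1, μ(110) = -1, μ(111) = 1, μ(112) = 0, μ(113) = -1, μ(114) = -1, μ(115) = 1, μ(116) = 0, μ(117) = 0, μ(118) = 1, μ(119) = 1, μ(120) = 0, μ(121) = 0, μ(122) = 1, μ(123) = 1, μ(124) = 0, μ(125) = 0, μ(126) = 0, μ(127) = -1, μ(128) = 0, μ(129) = 1, μ(130) = -1, μ(131) = -1, μ(132) = 0, μ(133) = 1, μ(134) = 1, μ(135) = 0, μ(136) = 0, μ(137) = -1, μ(138) = -1, μ(139) = -1, μ(140) = 0, μ(141) = 1, μ(142) = 1, μ(143) = 1, μ(144) = 0, μ(145) = 1, μ(146) = 1, μ(147) = 0, μ(148) = 0, μ(149) = -1, μ(150) = 0, μ(151) = -1, μ(152) = 0, μ(153) = 0, μ(154) = -1, μ(155) = 1, μ(156) = 0, μ(157) = -1, μ(158) = 1, μ(159) = 1, μ(160) = 0, μ(161) = 1, μ(162) = 0, μ(163) = -1, μ(164) = 0, μ(165) = -1. Summing all 165 values: -1. (Mertens function M(x) = Σ_{n ≤ x} μ(n); on average M(x) should be small (PNT ⟺ M(x) = o(x)).)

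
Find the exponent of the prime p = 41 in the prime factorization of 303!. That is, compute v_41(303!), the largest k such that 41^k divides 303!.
v_41(303!) = 7

Legendre's formula: v_p(n!) = Σ_{k ≥ 1} ⌊n / p^k⌋. For p = 41, n = 303, the terms are:
  ⌊303/41^1⌋ = ⌊303/41⌋ = 7
(the next term ⌊303/41^2⌋ = 0, terminating the sum). Summing: v_41(303!) = 7 = 7.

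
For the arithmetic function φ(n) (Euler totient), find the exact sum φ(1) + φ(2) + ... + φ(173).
Σ_{n ≤ 173} φ(n) = 9194

Compute φ(n) for each 1 ≤ n ≤ 173: φ(1) = 1, φ(2) = 1, φ(3) = 2, φ(4) = 2, φ(5) = 4, φ(6) = 2, φ(7) = 6, φ(8) = 4, φ(9) = 6, φ(10) = 4, φ(11) = 10, φ(12) = 4, φ(13) = 12, φ(14) = 6, φ(15) = 8, φ(16) = 8, φ(17) = 16, φ(18) = 6, φ(19) = 18, φ(20) = 8, φ(21) = 12, φ(22) = 10, φ(23) = 22, φ(24) = 8, φ(25) = 20, φ(26) = 12, φ(27) = 18, φ(28) = 12, φ(29) = 28, φ(30) = 8, φ(31) = 30, φ(32) = 16, φ(33) = 20, φ(34) = 16, φ(35) = 24, φ(36) = 12, φ(37) = 36, φ(38) = 18, φ(39) = 24, φ(40) = 16, φ(41) = 40, φ(42) = 12, φ(43) = 42, φ(44) = 20, φ(45) = 24, φ(46) = 22, φ(47) = 46, φ(48) = 16, φ(49) = 42, φ(50) = 20, φ(51) = 32, φ(52) = 24, φ(53) = 52, φ(54) = 18, φ(55) = 40, φ(56) = 24, φ(57) = 36, φ(58) = 28, φ(59) = 58, φ(60) = 16, φ(61) = 60, φ(62) = 30, φ(63) = 36, φ(64) = 32, φ(65) = 48, φ(66) = 20, φ(67) = 66, φ(68) = 32, φ(69) = 44, φ(70) = 24, φ(71) = 70, φ(72) = 24, φ(73) = 72, φ(74) = 36, φ(75) = 40, φ(76) = 36, φ(77) = 60, φ(78) = 24, φ(79) = 78, φ(80) = 32, φ(81) = 54, φ(82) = 40, φ(83) = 82, φ(84) = 24, φ(85) = 64, φ(86) = 42, φ(87) = 56, φ(88) = 40, φ(89) = 88, φ(90) = 24, φ(91) = 72, φ(92) = 44, φ(93) = 60, φ(94) = 46, φ(95) = 72, φ(96) = 32, φ(97) = 96, φ(98) = 42, φ(99) = 60, φ(100) = 40, φ(101) = 100, φ(102) = 32, φ(103) = 102, φ(104) = 48, φ(105) = 48, φ(106) = 52, φ(107) = 106, φ(108) = 36, φ(109) = 108, φ(110) = 40, φ(111) = 72, φ(112) = 48, φ(113) = 112, φ(114) = 36, φ(115) = 88, φ(116) = 56, φ(117) = 72, φ(118) = 58, φ(119) = 96, φ(120) = 32, φ(121) = 110, φ(122) = 60, φ(123) = 80, φ(124) = 60, φ(125) = 100, φ(126) = 36, φ(127) = 126, φ(128) = 64, φ(129) = 84, φ(130) = 48, φ(131) = 130, φ(132) = 40, φ(133) = 108, φ(134) = 66, φ(135) = 72, φ(136) = 64, φ(137) = 136, φ(138) = 44, φ(139) = 138, φ(140) = 48, φ(141) = 92, φ(142) = 70, φ(143) = 120, φ(144) = 48, φ(145) = 112, φ(146) = 72, φ(147) = 84, φ(148) = 72, φ(149) = 148, φ(150) = 40, φ(151) = 150, φ(152) = 72, φ(153) = 96, φ(154) = 60, φ(155) = 120, φ(156) = 48, φ(157) = 156, φ(158) = 78, φ(159) = 104, φ(160) = 64, φ(161) = 132, φ(162) = 54, φ(163) = 162, φ(164) = 80, φ(165) = 80, φ(166) = 82, φ(167) = 166, φ(168) = 48, φ(169) = 156, φ(170) = 64, φ(171) = 108, φ(172) = 84, φ(173) = 172. Summing all 173 values: 9194. (Average order: Σ_{n ≤ x} φ(n) ~ (3/π²) x². For x = 173, (3/π²)·173² ≈ 9097.33.)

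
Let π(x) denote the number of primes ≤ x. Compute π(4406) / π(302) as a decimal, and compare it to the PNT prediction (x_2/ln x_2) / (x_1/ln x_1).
π(4406)/π(302) = 599/62 ≈ 9.6613;  PNT prediction ≈ 9.9290.

π(302) = 62 and π(4406) = 599, so π(4406)/π(302) ≈ 9.6613. The PNT-predicted ratio is (4406/ln(4406)) / (302/ln(302)) ≈ 9.9290. The two agree to within a few percent, as expected.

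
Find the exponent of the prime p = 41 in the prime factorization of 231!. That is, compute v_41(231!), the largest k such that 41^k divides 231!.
v_41(231!) = 5

Legendre's formula: v_p(n!) = Σ_{k ≥ 1} ⌊n / p^k⌋. For p = 41, n = 231, the terms are:
  ⌊231/41^1⌋ = ⌊231/41⌋ = 5
(the next term ⌊231/41^2⌋ = 0, terminating the sum). Summing: v_41(231!) = 5 = 5.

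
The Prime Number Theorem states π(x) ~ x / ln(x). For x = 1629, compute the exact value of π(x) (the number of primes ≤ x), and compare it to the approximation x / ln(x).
π(1629) = 258;  x/ln(x) ≈ 220.26;  relative error ≈ 14.63%.

Directly count primes up to 1629: π(1629) = 258. The PNT approximation gives 1629/ln(1629) ≈ 1629/7.39572 ≈ 220.26. Relative error (π(x) − x/ln(x)) / π(x) ≈ 14.63%; the approximation is known to undercount slightly (Li(x) is a better estimate).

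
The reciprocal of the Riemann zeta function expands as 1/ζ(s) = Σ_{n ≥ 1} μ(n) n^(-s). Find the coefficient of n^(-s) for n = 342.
μ(342) = 0

Factor n = 342 = 2 · 3^2 · 19. μ(n) = 0 if any exponent ≥ 2 (not squarefree); otherwise μ(n) = (−1)^{ω(n)} where ω(n) is the number of distinct prime factors. Applying: μ(342) = 0.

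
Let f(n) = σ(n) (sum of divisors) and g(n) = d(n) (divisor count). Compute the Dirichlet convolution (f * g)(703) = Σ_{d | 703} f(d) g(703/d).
(σ * d)(703) = 880

Divisors of 703: [1, 19, 37, 703]. For each d | 703:
  d = 1: σ(1) · d(703/1) = 1 · 4 = 4
  d = 19: σ(19) · d(703/19) = 20 · 2 = 40
  d = 37: σ(37) · d(703/37) = 38 · 2 = 76
  d = 703: σ(703) · d(703/703) = 760 · 1 = 760
Summing: (σ * d)(703) = 4 + 40 + 76 + 760 = 880.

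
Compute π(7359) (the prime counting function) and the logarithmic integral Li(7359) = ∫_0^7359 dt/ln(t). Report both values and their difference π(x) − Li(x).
π(7359) = 937;  Li(7359) ≈ 954.76;  π(x) − Li(x) ≈ -17.76.

Direct count of primes ≤ 7359 gives π(7359) = 937. Numerical evaluation of the logarithmic integral gives Li(7359) ≈ 954.76. The difference π(x) − Li(x) ≈ -17.76 is typically negative for small/moderate x (Li(x) overestimates), though Littlewood's theorem shows this sign changes infinitely often.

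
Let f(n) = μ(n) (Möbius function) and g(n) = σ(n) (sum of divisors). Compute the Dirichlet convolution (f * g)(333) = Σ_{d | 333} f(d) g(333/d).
(μ * σ)(333) = 333

Divisors of 333: [1, 3, 9, 37, 111, 333]. For each d | 333:
  d = 1: μ(1) · σ(333/1) = 1 · 494 = 494
  d = 3: μ(3) · σ(333/3) = -1 · 152 = -152
  d = 9: μ(9) · σ(333/9) = 0 · 38 = 0
  d = 37: μ(37) · σ(333/37) = -1 · 13 = -13
  d = 111: μ(111) · σ(333/111) = 1 · 4 = 4
  d = 333: μ(333) · σ(333/333) = 0 · 1 = 0
Summing: (μ * σ)(333) = 494 + -152 + 0 + -13 + 4 + 0 = 333.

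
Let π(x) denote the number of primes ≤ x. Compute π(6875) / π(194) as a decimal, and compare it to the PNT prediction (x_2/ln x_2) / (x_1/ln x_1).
π(6875)/π(194) = 885/44 ≈ 20.1136;  PNT prediction ≈ 21.1284.

π(194) = 44 and π(6875) = 885, so π(6875)/π(194) ≈ 20.1136. The PNT-predicted ratio is (6875/ln(6875)) / (194/ln(194)) ≈ 21.1284. The two agree to within a few percent, as expected.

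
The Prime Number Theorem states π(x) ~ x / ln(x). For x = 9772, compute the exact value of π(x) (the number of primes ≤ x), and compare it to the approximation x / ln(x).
π(9772) = 1205;  x/ln(x) ≈ 1063.64;  relative error ≈ 11.73%.

Directly count primes up to 9772: π(9772) = 1205. The PNT approximation gives 9772/ln(9772) ≈ 9772/9.18728 ≈ 1063.64. Relative error (π(x) − x/ln(x)) / π(x) ≈ 11.73%; the approximation is known to undercount slightly (Li(x) is a better estimate).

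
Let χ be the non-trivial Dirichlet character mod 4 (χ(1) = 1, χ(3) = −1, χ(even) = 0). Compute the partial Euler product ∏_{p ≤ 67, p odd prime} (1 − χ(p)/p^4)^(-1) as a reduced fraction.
∏ = 1651066280281380138536686837541579766361280941939967829361597654494040671703/1669523570694536178861740034086625672835197425049896317943747132528787456000

The odd primes p ≤ 67 are [3, 5, 7, 11, 13, 17, 19, 23, 29, 31, 37, 41, 43, 47, 53, 59, 61, 67]. For each, χ(p) = 1 if p ≡ 1 mod 4, χ(p) = −1 if p ≡ 3 mod 4. Taking (1 − χ(p)/p^4)^(-1) = p^4/(p^4 − χ(p)): (1 − (-1)/3^4)^(-1) · (1 − (1)/5^4)^(-1) · (1 − (-1)/7^4)^(-1) · (1 − (-1)/11^4)^(-1) · (1 − (1)/13^4)^(-1) · (1 − (1)/17^4)^(-1) · (1 − (-1)/19^4)^(-1) · (1 − (-1)/23^4)^(-1) · (1 − (1)/29^4)^(-1) · (1 − (-1)/31^4)^(-1) · (1 − (1)/37^4)^(-1) · (1 − (1)/41^4)^(-1) · (1 − (-1)/43^4)^(-1) · (1 − (-1)/47^4)^(-1) · (1 − (1)/53^4)^(-1) · (1 − (-1)/59^4)^(-1) · (1 − (1)/61^4)^(-1) · (1 − (-1)/67^4)^(-1) = 1651066280281380138536686837541579766361280941939967829361597654494040671703/1669523570694536178861740034086625672835197425049896317943747132528787456000.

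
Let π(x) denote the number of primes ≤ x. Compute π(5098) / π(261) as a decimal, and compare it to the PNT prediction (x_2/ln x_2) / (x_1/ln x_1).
π(5098)/π(261) = 680/55 ≈ 12.3636;  PNT prediction ≈ 12.7322.

π(261) = 55 and π(5098) = 680, so π(5098)/π(261) ≈ 12.3636. The PNT-predicted ratio is (5098/ln(5098)) / (261/ln(261)) ≈ 12.7322. The two agree to within a few percent, as expected.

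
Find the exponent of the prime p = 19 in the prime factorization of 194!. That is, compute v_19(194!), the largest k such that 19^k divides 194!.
v_19(194!) = 10

Legendre's formula: v_p(n!) = Σ_{k ≥ 1} ⌊n / p^k⌋. For p = 19, n = 194, the terms are:
  ⌊194/19^1⌋ = ⌊194/19⌋ = 10
(the next term ⌊194/19^2⌋ = 0, terminating the sum). Summing: v_19(194!) = 10 = 10.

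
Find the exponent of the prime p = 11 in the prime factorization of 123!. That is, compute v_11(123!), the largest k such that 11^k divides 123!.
v_11(123!) = 12

Legendre's formula: v_p(n!) = Σ_{k ≥ 1} ⌊n / p^k⌋. For p = 11, n = 123, the terms are:
  ⌊123/11^1⌋ = ⌊123/11⌋ = 11
  ⌊123/11^2⌋ = ⌊123/121⌋ = 1
(the next term ⌊123/11^3⌋ = 0, terminating the sum). Summing: v_11(123!) = 11 + 1 = 12.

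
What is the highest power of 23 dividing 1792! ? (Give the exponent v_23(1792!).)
v_23(1792!) = 80

Legendre's formula: v_p(n!) = Σ_{k ≥ 1} ⌊n / p^k⌋. For p = 23, n = 1792, the terms are:
  ⌊1792/23^1⌋ = ⌊1792/23⌋ = 77
  ⌊1792/23^2⌋ = ⌊1792/529⌋ = 3
(the next term ⌊1792/23^3⌋ = 0, terminating the sum). Summing: v_23(1792!) = 77 + 3 = 80.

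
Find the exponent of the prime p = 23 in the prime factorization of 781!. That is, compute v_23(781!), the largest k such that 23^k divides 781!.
v_23(781!) = 34

Legendre's formula: v_p(n!) = Σ_{k ≥ 1} ⌊n / p^k⌋. For p = 23, n = 781, the terms are:
  ⌊781/23^1⌋ = ⌊781/23⌋ = 33
  ⌊781/23^2⌋ = ⌊781/529⌋ = 1
(the next term ⌊781/23^3⌋ = 0, terminating the sum). Summing: v_23(781!) = 33 + 1 = 34.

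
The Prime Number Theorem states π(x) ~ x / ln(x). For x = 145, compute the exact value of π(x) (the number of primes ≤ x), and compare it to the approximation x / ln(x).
π(145) = 34;  x/ln(x) ≈ 29.14;  relative error ≈ 14.31%.

Directly count primes up to 145: π(145) = 34. The PNT approximation gives 145/ln(145) ≈ 145/4.97673 ≈ 29.14. Relative error (π(x) − x/ln(x)) / π(x) ≈ 14.31%; the approximation is known to undercount slightly (Li(x) is a better estimate).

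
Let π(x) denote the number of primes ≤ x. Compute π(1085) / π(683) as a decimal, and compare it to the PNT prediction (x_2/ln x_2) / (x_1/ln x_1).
π(1085)/π(683) = 180/124 ≈ 1.4516;  PNT prediction ≈ 1.4834.

π(683) = 124 and π(1085) = 180, so π(1085)/π(683) ≈ 1.4516. The PNT-predicted ratio is (1085/ln(1085)) / (683/ln(683)) ≈ 1.4834. The two agree to within a few percent, as expected.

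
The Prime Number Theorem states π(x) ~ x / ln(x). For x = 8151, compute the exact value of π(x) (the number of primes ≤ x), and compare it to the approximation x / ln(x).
π(8151) = 1023;  x/ln(x) ≈ 905.07;  relative error ≈ 11.53%.

Directly count primes up to 8151: π(8151) = 1023. The PNT approximation gives 8151/ln(8151) ≈ 8151/9.00590 ≈ 905.07. Relative error (π(x) − x/ln(x)) / π(x) ≈ 11.53%; the approximation is known to undercount slightly (Li(x) is a better estimate).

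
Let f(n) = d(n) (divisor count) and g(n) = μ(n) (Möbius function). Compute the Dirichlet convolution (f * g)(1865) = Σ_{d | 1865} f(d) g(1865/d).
(d * μ)(1865) = 1

Divisors of 1865: [1, 5, 373, 1865]. For each d | 1865:
  d = 1: d(1) · μ(1865/1) = 1 · 1 = 1
  d = 5: d(5) · μ(1865/5) = 2 · -1 = -2
  d = 373: d(373) · μ(1865/373) = 2 · -1 = -2
  d = 1865: d(1865) · μ(1865/1865) = 4 · 1 = 4
Summing: (d * μ)(1865) = 1 + -2 + -2 + 4 = 1.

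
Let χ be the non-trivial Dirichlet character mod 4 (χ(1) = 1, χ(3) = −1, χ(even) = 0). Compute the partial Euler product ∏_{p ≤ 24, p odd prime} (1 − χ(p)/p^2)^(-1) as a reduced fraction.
∏ = 7900068038863/8628726988800

The odd primes p ≤ 24 are [3, 5, 7, 11, 13, 17, 19, 23]. For each, χ(p) = 1 if p ≡ 1 mod 4, χ(p) = −1 if p ≡ 3 mod 4. Taking (1 − χ(p)/p^2)^(-1) = p^2/(p^2 − χ(p)): (1 − (-1)/3^2)^(-1) · (1 − (1)/5^2)^(-1) · (1 − (-1)/7^2)^(-1) · (1 − (-1)/11^2)^(-1) · (1 − (1)/13^2)^(-1) · (1 − (1)/17^2)^(-1) · (1 − (-1)/19^2)^(-1) · (1 − (-1)/23^2)^(-1) = 7900068038863/8628726988800.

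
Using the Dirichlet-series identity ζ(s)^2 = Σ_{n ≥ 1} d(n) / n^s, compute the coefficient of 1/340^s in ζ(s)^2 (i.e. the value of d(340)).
d(340) = 12

ζ(s)^2 = (Σ 1/m^s)(Σ 1/k^s). The coefficient of 1/n^s in the product is the number of ordered pairs (m, k) with mk = n, which equals d(n). For n = 340, divisors are [1, 2, 4, 5, 10, 17, 20, 34, 68, 85, 170, 340], so d(340) = 12.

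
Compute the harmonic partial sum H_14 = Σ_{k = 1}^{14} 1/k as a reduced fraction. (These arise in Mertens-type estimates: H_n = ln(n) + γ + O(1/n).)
H_14 = 1171733/360360

Direct summation: H_14 = 1 + 1/2 + ... + 1/14. The least common denominator is lcm(1, ..., 14) = 360360; over this denominator the numerator is 360360 + 180180 + 120120 + 90090 + 72072 + 60060 + 51480 + 45045 + 40040 + 36036 + 32760 + 30030 + 27720 + 25740 = 1171733, so H_14 = 1171733/360360 (already in lowest terms) ≈ 3.25156. (The PNT-adjacent estimate ln(14) + γ ≈ 3.21627 matches within O(1/n).)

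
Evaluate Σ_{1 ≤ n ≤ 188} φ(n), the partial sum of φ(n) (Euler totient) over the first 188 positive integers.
Σ_{n ≤ 188} φ(n) = 10796

Compute φ(n) for each 1 ≤ n ≤ 188: φ(1) = 1, φ(2) = 1, φ(3) = 2, φ(4) = 2, φ(5) = 4, φ(6) = 2, φ(7) = 6, φ(8) = 4, φ(9) = 6, φ(10) = 4, φ(11) = 10, φ(12) = 4, φ(13) = 12, φ(14) = 6, φ(15) = 8, φ(16) = 8, φ(17) = 16, φ(18) = 6, φ(19) = 18, φ(20) = 8, φ(21) = 12, φ(22) = 10, φ(23) = 22, φ(24) = 8, φ(25) = 20, φ(26) = 12, φ(27) = 18, φ(28) = 12, φ(29) = 28, φ(30) = 8, φ(31) = 30, φ(32) = 16, φ(33) = 20, φ(34) = 16, φ(35) = 24, φ(36) = 12, φ(37) = 36, φ(38) = 18, φ(39) = 24, φ(40) = 16, φ(41) = 40, φ(42) = 12, φ(43) = 42, φ(44) = 20, φ(45) = 24, φ(46) = 22, φ(47) = 46, φ(48) = 16, φ(49) = 42, φ(50) = 20, φ(51) = 32, φ(52) = 24, φ(53) = 52, φ(54) = 18, φ(55) = 40, φ(56) = 24, φ(57) = 36, φ(58) = 28, φ(59) = 58, φ(60) = 16, φ(61) = 60, φ(62) = 30, φ(63) = 36, φ(64) = 32, φ(65) = 48, φ(66) = 20, φ(67) = 66, φ(68) = 32, φ(69) = 44, φ(70) = 24, φ(71) = 70, φ(72) = 24, φ(73) = 72, φ(74) = 36, φ(75) = 40, φ(76) = 36, φ(77) = 60, φ(78) = 24, φ(79) = 78, φ(80) = 32, φ(81) = 54, φ(82) = 40, φ(83) = 82, φ(84) = 24, φ(85) = 64, φ(86) = 42, φ(87) = 56, φ(88) = 40, φ(89) = 88, φ(90) = 24, φ(91) = 72, φ(92) = 44, φ(93) = 60, φ(94) = 46, φ(95) = 72, φ(96) = 32, φ(97) = 96, φ(98) = 42, φ(99) = 60, φ(100) = 40, φ(101) = 100, φ(102) = 32, φ(103) = 102, φ(104) = 48, φ(105) = 48, φ(106) = 52, φ(107) = 106, φ(108) = 36, φ(109) = 108, φ(110) = 40, φ(111) = 72, φ(112) = 48, φ(113) = 112, φ(114) = 36, φ(115) = 88, φ(116) = 56, φ(117) = 72, φ(118) = 58, φ(119) = 96, φ(120) = 32, φ(121) = 110, φ(122) = 60, φ(123) = 80, φ(124) = 60, φ(125) = 100, φ(126) = 36, φ(127) = 126, φ(128) = 64, φ(129) = 84, φ(130) = 48, φ(131) = 130, φ(132) = 40, φ(133) = 108, φ(134) = 66, φ(135) = 72, φ(136) = 64, φ(137) = 136, φ(138) = 44, φ(139) = 138, φ(140) = 48, φ(141) = 92, φ(142) = 70, φ(143) = 120, φ(144) = 48, φ(145) = 112, φ(146) = 72, φ(147) = 84, φ(148) = 72, φ(149) = 148, φ(150) = 40, φ(151) = 150, φ(152) = 72, φ(153) = 96, φ(154) = 60, φ(155) = 120, φ(156) = 48, φ(157) = 156, φ(158) = 78, φ(159) = 104, φ(160) = 64, φ(161) = 132, φ(162) = 54, φ(163) = 162, φ(164) = 80, φ(165) = 80, φ(166) = 82, φ(167) = 166, φ(168) = 48, φ(169) = 156, φ(170) = 64, φ(171) = 108, φ(172) = 84, φ(173) = 172, φ(174) = 56, φ(175) = 120, φ(176) = 80, φ(177) = 116, φ(178) = 88, φ(179) = 178, φ(180) = 48, φ(181) = 180, φ(182) = 72, φ(183) = 120, φ(184) = 88, φ(185) = 144, φ(186) = 60, φ(187) = 160, φ(188) = 92. Summing all 188 values: 10796. (Average order: Σ_{n ≤ x} φ(n) ~ (3/π²) x². For x = 188, (3/π²)·188² ≈ 10743.29.)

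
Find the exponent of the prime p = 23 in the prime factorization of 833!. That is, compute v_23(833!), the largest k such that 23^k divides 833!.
v_23(833!) = 37

Legendre's formula: v_p(n!) = Σ_{k ≥ 1} ⌊n / p^k⌋. For p = 23, n = 833, the terms are:
  ⌊833/23^1⌋ = ⌊833/23⌋ = 36
  ⌊833/23^2⌋ = ⌊833/529⌋ = 1
(the next term ⌊833/23^3⌋ = 0, terminating the sum). Summing: v_23(833!) = 36 + 1 = 37.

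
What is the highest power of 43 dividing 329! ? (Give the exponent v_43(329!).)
v_43(329!) = 7

Legendre's formula: v_p(n!) = Σ_{k ≥ 1} ⌊n / p^k⌋. For p = 43, n = 329, the terms are:
  ⌊329/43^1⌋ = ⌊329/43⌋ = 7
(the next term ⌊329/43^2⌋ = 0, terminating the sum). Summing: v_43(329!) = 7 = 7.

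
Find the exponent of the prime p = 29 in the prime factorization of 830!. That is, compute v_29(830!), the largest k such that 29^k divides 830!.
v_29(830!) = 28

Legendre's formula: v_p(n!) = Σ_{k ≥ 1} ⌊n / p^k⌋. For p = 29, n = 830, the terms are:
  ⌊830/29^1⌋ = ⌊830/29⌋ = 28
(the next term ⌊830/29^2⌋ = 0, terminating the sum). Summing: v_29(830!) = 28 = 28.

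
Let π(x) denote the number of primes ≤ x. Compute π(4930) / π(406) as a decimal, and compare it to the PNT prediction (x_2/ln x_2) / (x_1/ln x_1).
π(4930)/π(406) = 657/79 ≈ 8.3165;  PNT prediction ≈ 8.5774.

π(406) = 79 and π(4930) = 657, so π(4930)/π(406) ≈ 8.3165. The PNT-predicted ratio is (4930/ln(4930)) / (406/ln(406)) ≈ 8.5774. The two agree to within a few percent, as expected.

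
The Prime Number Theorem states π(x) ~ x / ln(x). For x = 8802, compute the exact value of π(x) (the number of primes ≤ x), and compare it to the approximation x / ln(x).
π(8802) = 1095;  x/ln(x) ≈ 969.09;  relative error ≈ 11.50%.

Directly count primes up to 8802: π(8802) = 1095. The PNT approximation gives 8802/ln(8802) ≈ 8802/9.08273 ≈ 969.09. Relative error (π(x) − x/ln(x)) / π(x) ≈ 11.50%; the approximation is known to undercount slightly (Li(x) is a better estimate).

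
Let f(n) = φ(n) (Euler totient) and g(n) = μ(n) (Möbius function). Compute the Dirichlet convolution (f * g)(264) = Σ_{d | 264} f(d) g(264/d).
(φ * μ)(264) = 18

Divisors of 264: [1, 2, 3, 4, 6, 8, 11, 12, 22, 24, 33, 44, 66, 88, 132, 264]. For each d | 264:
  d = 1: φ(1) · μ(264/1) = 1 · 0 = 0
  d = 2: φ(2) · μ(264/2) = 1 · 0 = 0
  d = 3: φ(3) · μ(264/3) = 2 · 0 = 0
  d = 4: φ(4) · μ(264/4) = 2 · -1 = -2
  d = 6: φ(6) · μ(264/6) = 2 · 0 = 0
  d = 8: φ(8) · μ(264/8) = 4 · 1 = 4
  d = 11: φ(11) · μ(264/11) = 10 · 0 = 0
  d = 12: φ(12) · μ(264/12) = 4 · 1 = 4
  d = 22: φ(22) · μ(264/22) = 10 · 0 = 0
  d = 24: φ(24) · μ(264/24) = 8 · -1 = -8
  d = 33: φ(33) · μ(264/33) = 20 · 0 = 0
  d = 44: φ(44) · μ(264/44) = 20 · 1 = 20
  d = 66: φ(66) · μ(264/66) = 20 · 0 = 0
  d = 88: φ(88) · μ(264/88) = 40 · -1 = -40
  d = 132: φ(132) · μ(264/132) = 40 · -1 = -40
  d = 264: φ(264) · μ(264/264) = 80 · 1 = 80
Summing: (φ * μ)(264) = 0 + 0 + 0 + -2 + 0 + 4 + 0 + 4 + 0 + -8 + 0 + 20 + 0 + -40 + -40 + 80 = 18.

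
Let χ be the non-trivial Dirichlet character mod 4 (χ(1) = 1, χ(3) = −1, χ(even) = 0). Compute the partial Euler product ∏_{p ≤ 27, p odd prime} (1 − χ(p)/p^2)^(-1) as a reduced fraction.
∏ = 7900068038863/8628726988800

The odd primes p ≤ 27 are [3, 5, 7, 11, 13, 17, 19, 23]. For each, χ(p) = 1 if p ≡ 1 mod 4, χ(p) = −1 if p ≡ 3 mod 4. Taking (1 − χ(p)/p^2)^(-1) = p^2/(p^2 − χ(p)): (1 − (-1)/3^2)^(-1) · (1 − (1)/5^2)^(-1) · (1 − (-1)/7^2)^(-1) · (1 − (-1)/11^2)^(-1) · (1 − (1)/13^2)^(-1) · (1 − (1)/17^2)^(-1) · (1 − (-1)/19^2)^(-1) · (1 − (-1)/23^2)^(-1) = 7900068038863/8628726988800.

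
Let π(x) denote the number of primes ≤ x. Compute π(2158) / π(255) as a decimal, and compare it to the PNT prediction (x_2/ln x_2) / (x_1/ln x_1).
π(2158)/π(255) = 325/54 ≈ 6.0185;  PNT prediction ≈ 6.1085.

π(255) = 54 and π(2158) = 325, so π(2158)/π(255) ≈ 6.0185. The PNT-predicted ratio is (2158/ln(2158)) / (255/ln(255)) ≈ 6.1085. The two agree to within a few percent, as expected.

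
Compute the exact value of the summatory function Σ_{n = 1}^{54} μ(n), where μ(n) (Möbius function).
Σ_{n ≤ 54} μ(n) = -3

Compute μ(n) for each 1 ≤ n ≤ 54: μ(1) = 1, μ(2) = -1, μ(3) = -1, μ(4) = 0, μ(5) = -1, μ(6) = 1, μ(7) = -1, μ(8) = 0, μ(9) = 0, μ(10) = 1, μ(11) = -1, μ(12) = 0, μ(13) = -1, μ(14) = 1, μ(15) = 1, μ(16) = 0, μ(17) = -1, μ(18) = 0, μ(19) = -1, μ(20) = 0, μ(21) = 1, μ(22) = 1, μ(23) = -1, μ(24) = 0, μ(25) = 0, μ(26) = 1, μ(27) = 0, μ(28) = 0, μ(29) = -1, μ(30) = -1, μ(31) = -1, μ(32) = 0, μ(33) = 1, μ(34) = 1, μ(35) = 1, μ(36) = 0, μ(37) = -1, μ(38) = 1, μ(39) = 1, μ(40) = 0, μ(41) = -1, μ(42) = -1, μ(43) = -1, μ(44) = 0, μ(45) = 0, μ(46) = 1, μ(47) = -1, μ(48) = 0, μ(49) = 0, μ(50) = 0, μ(51) = 1, μ(52) = 0, μ(53) = -1, μ(54) = 0. Summing all 54 values: -3. (Mertens function M(x) = Σ_{n ≤ x} μ(n); on average M(x) should be small (PNT ⟺ M(x) = o(x)).)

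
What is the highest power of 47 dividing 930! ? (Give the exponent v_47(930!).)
v_47(930!) = 19

Legendre's formula: v_p(n!) = Σ_{k ≥ 1} ⌊n / p^k⌋. For p = 47, n = 930, the terms are:
  ⌊930/47^1⌋ = ⌊930/47⌋ = 19
(the next term ⌊930/47^2⌋ = 0, terminating the sum). Summing: v_47(930!) = 19 = 19.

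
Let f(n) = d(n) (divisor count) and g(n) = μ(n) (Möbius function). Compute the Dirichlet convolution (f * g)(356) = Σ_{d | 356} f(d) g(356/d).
(d * μ)(356) = 1

Divisors of 356: [1, 2, 4, 89, 178, 356]. For each d | 356:
  d = 1: d(1) · μ(356/1) = 1 · 0 = 0
  d = 2: d(2) · μ(356/2) = 2 · 1 = 2
  d = 4: d(4) · μ(356/4) = 3 · -1 = -3
  d = 89: d(89) · μ(356/89) = 2 · 0 = 0
  d = 178: d(178) · μ(356/178) = 4 · -1 = -4
  d = 356: d(356) · μ(356/356) = 6 · 1 = 6
Summing: (d * μ)(356) = 0 + 2 + -3 + 0 + -4 + 6 = 1.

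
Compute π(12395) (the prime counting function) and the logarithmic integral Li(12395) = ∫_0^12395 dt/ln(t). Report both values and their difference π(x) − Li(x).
π(12395) = 1479;  Li(12395) ≈ 1503.08;  π(x) − Li(x) ≈ -24.08.

Direct count of primes ≤ 12395 gives π(12395) = 1479. Numerical evaluation of the logarithmic integral gives Li(12395) ≈ 1503.08. The difference π(x) − Li(x) ≈ -24.08 is typically negative for small/moderate x (Li(x) overestimates), though Littlewood's theorem shows this sign changes infinitely often.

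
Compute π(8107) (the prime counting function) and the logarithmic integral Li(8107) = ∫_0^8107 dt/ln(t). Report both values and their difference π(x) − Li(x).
π(8107) = 1019;  Li(8107) ≈ 1038.31;  π(x) − Li(x) ≈ -19.31.

Direct count of primes ≤ 8107 gives π(8107) = 1019. Numerical evaluation of the logarithmic integral gives Li(8107) ≈ 1038.31. The difference π(x) − Li(x) ≈ -19.31 is typically negative for small/moderate x (Li(x) overestimates), though Littlewood's theorem shows this sign changes infinitely often.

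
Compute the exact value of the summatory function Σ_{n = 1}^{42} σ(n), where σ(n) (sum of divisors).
Σ_{n ≤ 42} σ(n) = 1480

Compute σ(n) for each 1 ≤ n ≤ 42: σ(1) = 1, σ(2) = 3, σ(3) = 4, σ(4) = 7, σ(5) = 6, σ(6) = 12, σ(7) = 8, σ(8) = 15, σ(9) = 13, σ(10) = 18, σ(11) = 12, σ(12) = 28, σ(13) = 14, σ(14) = 24, σ(15) = 24, σ(16) = 31, σ(17) = 18, σ(18) = 39, σ(19) = 20, σ(20) = 42, σ(21) = 32, σ(22) = 36, σ(23) = 24, σ(24) = 60, σ(25) = 31, σ(26) = 42, σ(27) = 40, σ(28) = 56, σ(29) = 30, σ(30) = 72, σ(31) = 32, σ(32) = 63, σ(33) = 48, σ(34) = 54, σ(35) = 48, σ(36) = 91, σ(37) = 38, σ(38) = 60, σ(39) = 56, σ(40) = 90, σ(41) = 42, σ(42) = 96. Summing all 42 values: 1480. (Average order: Σ_{n ≤ x} σ(n) ~ (π²/12) x². For x = 42, (π²/12)·42² ≈ 1450.83.)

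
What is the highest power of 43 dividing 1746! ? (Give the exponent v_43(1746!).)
v_43(1746!) = 40

Legendre's formula: v_p(n!) = Σ_{k ≥ 1} ⌊n / p^k⌋. For p = 43, n = 1746, the terms are:
  ⌊1746/43^1⌋ = ⌊1746/43⌋ = 40
(the next term ⌊1746/43^2⌋ = 0, terminating the sum). Summing: v_43(1746!) = 40 = 40.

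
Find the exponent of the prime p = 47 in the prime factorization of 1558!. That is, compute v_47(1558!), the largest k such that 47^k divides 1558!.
v_47(1558!) = 33

Legendre's formula: v_p(n!) = Σ_{k ≥ 1} ⌊n / p^k⌋. For p = 47, n = 1558, the terms are:
  ⌊1558/47^1⌋ = ⌊1558/47⌋ = 33
(the next term ⌊1558/47^2⌋ = 0, terminating the sum). Summing: v_47(1558!) = 33 = 33.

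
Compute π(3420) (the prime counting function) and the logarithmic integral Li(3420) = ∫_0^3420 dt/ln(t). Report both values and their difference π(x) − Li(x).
π(3420) = 480;  Li(3420) ≈ 494.78;  π(x) − Li(x) ≈ -14.78.

Direct count of primes ≤ 3420 gives π(3420) = 480. Numerical evaluation of the logarithmic integral gives Li(3420) ≈ 494.78. The difference π(x) − Li(x) ≈ -14.78 is typically negative for small/moderate x (Li(x) overestimates), though Littlewood's theorem shows this sign changes infinitely often.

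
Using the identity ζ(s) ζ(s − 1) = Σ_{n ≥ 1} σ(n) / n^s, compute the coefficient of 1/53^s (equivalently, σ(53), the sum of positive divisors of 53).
σ(53) = 54

In the product (Σ m^0/m^s)(Σ k / k^s) = Σ (Σ_{d | n} d) / n^s, the coefficient of 1/n^s is σ(n) = Σ_{d | n} d. For n = 53, divisors are [1, 53]; summing: σ(53) = 54.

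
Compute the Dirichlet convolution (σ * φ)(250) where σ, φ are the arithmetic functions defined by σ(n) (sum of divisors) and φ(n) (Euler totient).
(σ * φ)(250) = 2000

Divisors of 250: [1, 2, 5, 10, 25, 50, 125, 250]. For each d | 250:
  d = 1: σ(1) · φ(250/1) = 1 · 100 = 100
  d = 2: σ(2) · φ(250/2) = 3 · 100 = 300
  d = 5: σ(5) · φ(250/5) = 6 · 20 = 120
  d = 10: σ(10) · φ(250/10) = 18 · 20 = 360
  d = 25: σ(25) · φ(250/25) = 31 · 4 = 124
  d = 50: σ(50) · φ(250/50) = 93 · 4 = 372
  d = 125: σ(125) · φ(250/125) = 156 · 1 = 156
  d = 250: σ(250) · φ(250/250) = 468 · 1 = 468
Summing: (σ * φ)(250) = 100 + 300 + 120 + 360 + 124 + 372 + 156 + 468 = 2000.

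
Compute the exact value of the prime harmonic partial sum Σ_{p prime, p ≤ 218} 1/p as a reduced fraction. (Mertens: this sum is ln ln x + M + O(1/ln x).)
Σ 1/p = 3215488142498485484492183158345029261034221047849345857469577412562094716564064084247/1645783550795210387735581011435590727981167322669649249414629852197255934130751870910

π(218) = 47, so the primes ≤ 218 are [2, 3, 5, 7, 11, 13, 17, 19, 23, 29, 31, 37, 41, 43, 47, 53, 59, 61, 67, 71, 73, 79, 83, 89, 97, 101, 103, 107, 109, 113, 127, 131, 137, 139, 149, 151, 157, 163, 167, 173, 179, 181, 191, 193, 197, 199, 211]. Summing 1/p over these primes: 3215488142498485484492183158345029261034221047849345857469577412562094716564064084247/1645783550795210387735581011435590727981167322669649249414629852197255934130751870910 ≈ 1.9538. Mertens estimate ln ln(218) + 0.2615 ≈ 1.9450.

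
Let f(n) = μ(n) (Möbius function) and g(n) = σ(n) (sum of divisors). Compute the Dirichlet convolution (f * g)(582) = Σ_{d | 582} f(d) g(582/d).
(μ * σ)(582) = 582

Divisors of 582: [1, 2, 3, 6, 97, 194, 291, 582]. For each d | 582:
  d = 1: μ(1) · σ(582/1) = 1 · 1176 = 1176
  d = 2: μ(2) · σ(582/2) = -1 · 392 = -392
  d = 3: μ(3) · σ(582/3) = -1 · 294 = -294
  d = 6: μ(6) · σ(582/6) = 1 · 98 = 98
  d = 97: μ(97) · σ(582/97) = -1 · 12 = -12
  d = 194: μ(194) · σ(582/194) = 1 · 4 = 4
  d = 291: μ(291) · σ(582/291) = 1 · 3 = 3
  d = 582: μ(582) · σ(582/582) = -1 · 1 = -1
Summing: (μ * σ)(582) = 1176 + -392 + -294 + 98 + -12 + 4 + 3 + -1 = 582.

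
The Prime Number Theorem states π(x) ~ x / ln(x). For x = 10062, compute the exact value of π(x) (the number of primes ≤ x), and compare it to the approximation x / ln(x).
π(10062) = 1234;  x/ln(x) ≈ 1091.74;  relative error ≈ 11.53%.

Directly count primes up to 10062: π(10062) = 1234. The PNT approximation gives 10062/ln(10062) ≈ 10062/9.21652 ≈ 1091.74. Relative error (π(x) − x/ln(x)) / π(x) ≈ 11.53%; the approximation is known to undercount slightly (Li(x) is a better estimate).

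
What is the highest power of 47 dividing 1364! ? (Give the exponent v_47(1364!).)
v_47(1364!) = 29

Legendre's formula: v_p(n!) = Σ_{k ≥ 1} ⌊n / p^k⌋. For p = 47, n = 1364, the terms are:
  ⌊1364/47^1⌋ = ⌊1364/47⌋ = 29
(the next term ⌊1364/47^2⌋ = 0, terminating the sum). Summing: v_47(1364!) = 29 = 29.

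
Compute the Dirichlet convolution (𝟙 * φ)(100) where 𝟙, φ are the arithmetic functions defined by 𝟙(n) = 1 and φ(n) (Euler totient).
(𝟙 * φ)(100) = 100

Divisors of 100: [1, 2, 4, 5, 10, 20, 25, 50, 100]. For each d | 100:
  d = 1: 𝟙(1) · φ(100/1) = 1 · 40 = 40
  d = 2: 𝟙(2) · φ(100/2) = 1 · 20 = 20
  d = 4: 𝟙(4) · φ(100/4) = 1 · 20 = 20
  d = 5: 𝟙(5) · φ(100/5) = 1 · 8 = 8
  d = 10: 𝟙(10) · φ(100/10) = 1 · 4 = 4
  d = 20: 𝟙(20) · φ(100/20) = 1 · 4 = 4
  d = 25: 𝟙(25) · φ(100/25) = 1 · 2 = 2
  d = 50: 𝟙(50) · φ(100/50) = 1 · 1 = 1
  d = 100: 𝟙(100) · φ(100/100) = 1 · 1 = 1
Summing: (𝟙 * φ)(100) = 40 + 20 + 20 + 8 + 4 + 4 + 2 + 1 + 1 = 100.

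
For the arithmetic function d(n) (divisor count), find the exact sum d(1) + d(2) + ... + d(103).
Σ_{n ≤ 103} d(n) = 494

Compute d(n) for each 1 ≤ n ≤ 103: d(1) = 1, d(2) = 2, d(3) = 2, d(4) = 3, d(5) = 2, d(6) = 4, d(7) = 2, d(8) = 4, d(9) = 3, d(10) = 4, d(11) = 2, d(12) = 6, d(13) = 2, d(14) = 4, d(15) = 4, d(16) = 5, d(17) = 2, d(18) = 6, d(19) = 2, d(20) = 6, d(21) = 4, d(22) = 4, d(23) = 2, d(24) = 8, d(25) = 3, d(26) = 4, d(27) = 4, d(28) = 6, d(29) = 2, d(30) = 8, d(31) = 2, d(32) = 6, d(33) = 4, d(34) = 4, d(35) = 4, d(36) = 9, d(37) = 2, d(38) = 4, d(39) = 4, d(40) = 8, d(41) = 2, d(42) = 8, d(43) = 2, d(44) = 6, d(45) = 6, d(46) = 4, d(47) = 2, d(48) = 10, d(49) = 3, d(50) = 6, d(51) = 4, d(52) = 6, d(53) = 2, d(54) = 8, d(55) = 4, d(56) = 8, d(57) = 4, d(58) = 4, d(59) = 2, d(60) = 12, d(61) = 2, d(62) = 4, d(63) = 6, d(64) = 7, d(65) = 4, d(66) = 8, d(67) = 2, d(68) = 6, d(69) = 4, d(70) = 8, d(71) = 2, d(72) = 12, d(73) = 2, d(74) = 4, d(75) = 6, d(76) = 6, d(77) = 4, d(78) = 8, d(79) = 2, d(80) = 10, d(81) = 5, d(82) = 4, d(83) = 2, d(84) = 12, d(85) = 4, d(86) = 4, d(87) = 4, d(88) = 8, d(89) = 2, d(90) = 12, d(91) = 4, d(92) = 6, d(93) = 4, d(94) = 4, d(95) = 4, d(96) = 12, d(97) = 2, d(98) = 6, d(99) = 6, d(100) = 9, d(101) = 2, d(102) = 8, d(103) = 2. Summing all 103 values: 494. (Dirichlet's divisor formula: Σ_{n ≤ x} d(n) = x ln(x) + (2γ − 1) x + O(√x). For x = 103, the asymptotic estimate is ≈ 493.28.)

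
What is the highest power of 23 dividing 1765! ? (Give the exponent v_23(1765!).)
v_23(1765!) = 79

Legendre's formula: v_p(n!) = Σ_{k ≥ 1} ⌊n / p^k⌋. For p = 23, n = 1765, the terms are:
  ⌊1765/23^1⌋ = ⌊1765/23⌋ = 76
  ⌊1765/23^2⌋ = ⌊1765/529⌋ = 3
(the next term ⌊1765/23^3⌋ = 0, terminating the sum). Summing: v_23(1765!) = 76 + 3 = 79.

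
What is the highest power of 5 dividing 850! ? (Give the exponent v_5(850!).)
v_5(850!) = 211

Legendre's formula: v_p(n!) = Σ_{k ≥ 1} ⌊n / p^k⌋. For p = 5, n = 850, the terms are:
  ⌊850/5^1⌋ = ⌊850/5⌋ = 170
  ⌊850/5^2⌋ = ⌊850/25⌋ = 34
  ⌊850/5^3⌋ = ⌊850/125⌋ = 6
  ⌊850/5^4⌋ = ⌊850/625⌋ = 1
(the next term ⌊850/5^5⌋ = 0, terminating the sum). Summing: v_5(850!) = 170 + 34 + 6 + 1 = 211.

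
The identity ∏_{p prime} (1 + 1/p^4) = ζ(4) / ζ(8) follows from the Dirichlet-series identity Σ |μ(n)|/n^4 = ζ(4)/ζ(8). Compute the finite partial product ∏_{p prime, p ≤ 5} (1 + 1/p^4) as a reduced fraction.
∏ = 218161/202500

The primes p ≤ 5 are [2, 3, 5]. For each, (1 + 1/p^4) = (p^4 + 1)/p^4. Multiplying these fractions over p ∈ [2, 3, 5] gives 218161/202500. (In the limit P → ∞ this tends to ζ(4)/ζ(8).)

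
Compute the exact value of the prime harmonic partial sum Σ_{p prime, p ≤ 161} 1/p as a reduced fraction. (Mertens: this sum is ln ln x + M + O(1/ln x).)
Σ 1/p = 67195167335560670940823020383181530154843058347995389615845419/35375166993717494840635767087951744212057570647889977422429870

π(161) = 37, so the primes ≤ 161 are [2, 3, 5, 7, 11, 13, 17, 19, 23, 29, 31, 37, 41, 43, 47, 53, 59, 61, 67, 71, 73, 79, 83, 89, 97, 101, 103, 107, 109, 113, 127, 131, 137, 139, 149, 151, 157]. Summing 1/p over these primes: 67195167335560670940823020383181530154843058347995389615845419/35375166993717494840635767087951744212057570647889977422429870 ≈ 1.8995. Mertens estimate ln ln(161) + 0.2615 ≈ 1.8871.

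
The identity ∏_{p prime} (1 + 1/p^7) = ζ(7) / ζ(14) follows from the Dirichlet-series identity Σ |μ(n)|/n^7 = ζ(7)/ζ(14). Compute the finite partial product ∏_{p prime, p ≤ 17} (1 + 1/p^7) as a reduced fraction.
∏ = 5978632292892509031852506135276312/5929491512745875728410756452578125

The primes p ≤ 17 are [2, 3, 5, 7, 11, 13, 17]. For each, (1 + 1/p^7) = (p^7 + 1)/p^7. Multiplying these fractions over p ∈ [2, 3, 5, 7, 11, 13, 17] gives 5978632292892509031852506135276312/5929491512745875728410756452578125. (In the limit P → ∞ this tends to ζ(7)/ζ(14).)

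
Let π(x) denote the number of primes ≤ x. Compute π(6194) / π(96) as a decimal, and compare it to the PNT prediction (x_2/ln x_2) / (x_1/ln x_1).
π(6194)/π(96) = 804/24 ≈ 33.5000;  PNT prediction ≈ 33.7286.

π(96) = 24 and π(6194) = 804, so π(6194)/π(96) ≈ 33.5000. The PNT-predicted ratio is (6194/ln(6194)) / (96/ln(96)) ≈ 33.7286. The two agree to within a few percent, as expected.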